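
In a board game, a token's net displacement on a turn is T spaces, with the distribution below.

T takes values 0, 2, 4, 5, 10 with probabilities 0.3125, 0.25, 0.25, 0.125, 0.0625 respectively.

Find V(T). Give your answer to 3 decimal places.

6.813

E[T] = (0)(0.3125) + (2)(0.25) + (4)(0.25) + (5)(0.125) + (10)(0.0625) = 2.75
E[T²] = (0)²(0.3125) + (2)²(0.25) + (4)²(0.25) + (5)²(0.125) + (10)²(0.0625) = 14.375
V(T) = E[T²] − (E[T])² = 14.375 − (2.75)² = 6.8125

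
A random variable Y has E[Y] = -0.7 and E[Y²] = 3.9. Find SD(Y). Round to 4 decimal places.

Var(Y) = 3.9 − (-0.7)² = 3.41
SD(Y) = √3.41 ≈ 1.8466

1.8466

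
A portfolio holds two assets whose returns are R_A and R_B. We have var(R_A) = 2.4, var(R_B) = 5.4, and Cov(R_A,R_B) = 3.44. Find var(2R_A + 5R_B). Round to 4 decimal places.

213.4000

var(2R_A + 5R_B) = (2)²·var(R_A) + (5)²·var(R_B) + 2·(2)·(5)·Cov(R_A,R_B)
= 4·2.4 + 25·5.4 + 20·3.44 = 213.4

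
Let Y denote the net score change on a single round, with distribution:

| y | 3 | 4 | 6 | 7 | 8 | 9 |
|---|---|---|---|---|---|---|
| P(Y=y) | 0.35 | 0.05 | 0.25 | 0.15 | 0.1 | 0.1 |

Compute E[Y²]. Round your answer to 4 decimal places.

34.8000

E[Y²] = (3)²(0.35) + (4)²(0.05) + (6)²(0.25) + (7)²(0.15) + (8)²(0.1) + (9)²(0.1) = 34.8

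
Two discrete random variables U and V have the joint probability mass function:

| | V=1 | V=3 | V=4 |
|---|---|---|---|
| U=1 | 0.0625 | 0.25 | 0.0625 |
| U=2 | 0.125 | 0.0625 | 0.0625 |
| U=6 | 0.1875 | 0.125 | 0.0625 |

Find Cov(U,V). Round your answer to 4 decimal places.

E[U] = 3.125,  E[V] = 2.4375
E[UV] = 7.0625
Cov(U,V) = E[UV] − E[U]E[V] = 7.0625 − (3.125)(2.4375) = -0.5546875

-0.5547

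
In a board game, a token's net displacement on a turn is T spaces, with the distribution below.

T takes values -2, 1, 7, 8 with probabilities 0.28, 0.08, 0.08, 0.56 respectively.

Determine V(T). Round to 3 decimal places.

E[T] = (-2)(0.28) + (1)(0.08) + (7)(0.08) + (8)(0.56) = 4.56
E[T²] = (-2)²(0.28) + (1)²(0.08) + (7)²(0.08) + (8)²(0.56) = 40.96
V(T) = E[T²] − (E[T])² = 40.96 − (4.56)² = 20.1664

20.166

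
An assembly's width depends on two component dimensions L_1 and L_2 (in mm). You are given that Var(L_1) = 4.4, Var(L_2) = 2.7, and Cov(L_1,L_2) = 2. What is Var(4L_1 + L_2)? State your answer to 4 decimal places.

Var(4L_1 + L_2) = (4)²·Var(L_1) + (1)²·Var(L_2) + 2·(4)·(1)·Cov(L_1,L_2)
= 16·4.4 + 1·2.7 + 8·2 = 89.1

89.1000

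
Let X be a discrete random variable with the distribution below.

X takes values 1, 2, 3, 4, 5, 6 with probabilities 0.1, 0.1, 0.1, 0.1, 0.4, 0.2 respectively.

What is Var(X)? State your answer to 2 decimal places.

E[X] = (1)(0.1) + (2)(0.1) + (3)(0.1) + (4)(0.1) + (5)(0.4) + (6)(0.2) = 4.2
E[X²] = (1)²(0.1) + (2)²(0.1) + (3)²(0.1) + (4)²(0.1) + (5)²(0.4) + (6)²(0.2) = 20.2
Var(X) = E[X²] − (E[X])² = 20.2 − (4.2)² = 2.56

2.56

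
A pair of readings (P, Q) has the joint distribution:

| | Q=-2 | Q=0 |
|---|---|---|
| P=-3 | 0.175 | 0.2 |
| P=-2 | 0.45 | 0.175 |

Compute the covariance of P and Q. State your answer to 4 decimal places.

E[P] = -2.375,  E[Q] = -1.25
E[PQ] = 2.85
Cov(P,Q) = E[PQ] − E[P]E[Q] = 2.85 − (-2.375)(-1.25) = -0.11875

-0.1188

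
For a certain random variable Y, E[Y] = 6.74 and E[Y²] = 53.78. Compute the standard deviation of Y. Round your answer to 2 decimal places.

2.89

Var(Y) = 53.78 − (6.74)² = 8.3524
sd(Y) = √8.3524 ≈ 2.89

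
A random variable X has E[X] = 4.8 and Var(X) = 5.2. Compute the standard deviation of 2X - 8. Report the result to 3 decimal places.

4.561

Var(2X - 8) = (2)²·5.2 = 20.8
σ(2X - 8) = √20.8 ≈ 4.561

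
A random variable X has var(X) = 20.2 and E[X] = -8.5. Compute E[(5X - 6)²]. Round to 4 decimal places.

E[5X - 6] = 5·-8.5 − 6 = -48.5
var(5X - 6) = (5)²·20.2 = 505
E[(5X - 6)²] = var((5X - 6)) + (E[(5X - 6)])² = 505 + (-48.5)² = 2857.25

2857.2500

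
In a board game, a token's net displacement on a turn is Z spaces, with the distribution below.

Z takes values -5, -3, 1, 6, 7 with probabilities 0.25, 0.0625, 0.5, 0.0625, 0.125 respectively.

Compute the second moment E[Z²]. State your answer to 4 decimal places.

15.6875

E[Z²] = (-5)²(0.25) + (-3)²(0.0625) + (1)²(0.5) + (6)²(0.0625) + (7)²(0.125) = 15.6875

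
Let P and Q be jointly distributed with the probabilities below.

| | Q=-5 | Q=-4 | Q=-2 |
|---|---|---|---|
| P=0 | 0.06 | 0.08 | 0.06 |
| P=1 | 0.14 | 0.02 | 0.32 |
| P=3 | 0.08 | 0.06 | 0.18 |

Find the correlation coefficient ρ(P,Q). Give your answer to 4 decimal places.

0.0854

E[P] = 1.44,  E[Q] = -3.16
E[PQ] = -4.42
Cov(P,Q) = E[PQ] − E[P]E[Q] = -4.42 − (1.44)(-3.16) = 0.1304
var(P) = 1.2864,  var(Q) = 1.8144
ρ = 0.1304 / √(1.2864·1.8144) ≈ 0.0854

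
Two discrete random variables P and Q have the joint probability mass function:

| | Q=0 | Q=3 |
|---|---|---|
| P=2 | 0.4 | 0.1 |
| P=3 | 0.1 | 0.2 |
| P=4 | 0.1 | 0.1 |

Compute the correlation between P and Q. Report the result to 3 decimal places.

0.314

E[P] = 2.7,  E[Q] = 1.2
E[PQ] = 3.6
Cov(P,Q) = E[PQ] − E[P]E[Q] = 3.6 − (2.7)(1.2) = 0.36
Var(P) = 0.61,  Var(Q) = 2.16
ρ = 0.36 / √(0.61·2.16) ≈ 0.314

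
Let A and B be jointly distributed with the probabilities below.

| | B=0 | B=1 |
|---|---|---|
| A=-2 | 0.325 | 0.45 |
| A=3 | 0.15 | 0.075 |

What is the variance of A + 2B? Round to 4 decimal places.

4.4944

E[A] = -0.875,  E[B] = 0.525,  E[AB] = -0.675
Var(A) = 5.125 − (-0.875)² = 4.359375;  Var(B) = 0.525 − (0.525)² = 0.249375
cov(A,B) = -0.675 − (-0.875)(0.525) = -0.215625
Var(A + 2B) = (1)²·4.359375 + (2)²·0.249375 + 2·(1)·(2)·-0.215625 = 4.494375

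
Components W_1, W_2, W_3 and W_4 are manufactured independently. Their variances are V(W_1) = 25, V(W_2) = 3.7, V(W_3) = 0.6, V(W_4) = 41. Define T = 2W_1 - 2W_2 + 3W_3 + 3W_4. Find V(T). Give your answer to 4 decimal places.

489.2000

By independence, V(T) = (2)²V(W_1) + (-2)²V(W_2) + (3)²V(W_3) + (3)²V(W_4)
= (2)²·25 + (-2)²·3.7 + (3)²·0.6 + (3)²·41 = 489.2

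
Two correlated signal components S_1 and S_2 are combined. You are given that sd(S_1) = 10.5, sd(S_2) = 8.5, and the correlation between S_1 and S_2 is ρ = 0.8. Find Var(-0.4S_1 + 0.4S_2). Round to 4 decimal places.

Var(S_1) = (10.5)² = 110.25;  Var(S_2) = (8.5)² = 72.25
Cov(S_1,S_2) = ρ·sd(S_1)·sd(S_2) = 0.8·10.5·8.5 = 71.4
Var(-0.4S_1 + 0.4S_2) = (-0.4)²·Var(S_1) + (0.4)²·Var(S_2) + 2·(-0.4)·(0.4)·Cov(S_1,S_2)
= 0.16·110.25 + 0.16·72.25 + -0.32·71.4 = 6.352

6.3520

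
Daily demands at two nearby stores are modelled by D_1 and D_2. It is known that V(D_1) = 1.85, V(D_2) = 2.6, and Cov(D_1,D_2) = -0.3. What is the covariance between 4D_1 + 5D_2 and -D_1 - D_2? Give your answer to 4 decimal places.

Cov(4D_1 + 5D_2, -D_1 - D_2) = (4)(-1)V(D_1) + (5)(-1)V(D_2) + [(4)(-1) + (5)(-1)]Cov(D_1,D_2)
= -4·1.85 + -5·2.6 + -9·-0.3 = -17.7

-17.7000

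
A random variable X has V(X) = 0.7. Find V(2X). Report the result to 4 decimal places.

V(2X) = (2)²·V(X) = 4·0.7 = 2.8

2.8000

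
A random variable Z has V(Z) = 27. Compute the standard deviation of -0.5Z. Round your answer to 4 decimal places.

V(-0.5Z) = (-0.5)²·27 = 6.75
SD(-0.5Z) = √6.75 ≈ 2.5981

2.5981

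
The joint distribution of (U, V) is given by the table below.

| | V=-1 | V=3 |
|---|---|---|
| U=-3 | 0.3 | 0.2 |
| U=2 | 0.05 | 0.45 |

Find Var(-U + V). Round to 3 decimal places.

4.890

E[U] = -0.5,  E[V] = 1.6,  E[UV] = 1.7
Var(U) = 6.5 − (-0.5)² = 6.25;  Var(V) = 6.2 − (1.6)² = 3.64
cov(U,V) = 1.7 − (-0.5)(1.6) = 2.5
Var(-U + V) = (-1)²·6.25 + (1)²·3.64 + 2·(-1)·(1)·2.5 = 4.89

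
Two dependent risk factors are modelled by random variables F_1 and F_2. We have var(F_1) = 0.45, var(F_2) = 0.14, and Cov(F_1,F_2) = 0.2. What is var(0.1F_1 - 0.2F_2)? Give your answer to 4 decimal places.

0.0021

var(0.1F_1 - 0.2F_2) = (0.1)²·var(F_1) + (-0.2)²·var(F_2) + 2·(0.1)·(-0.2)·Cov(F_1,F_2)
= 0.01·0.45 + 0.04·0.14 + -0.04·0.2 = 0.0021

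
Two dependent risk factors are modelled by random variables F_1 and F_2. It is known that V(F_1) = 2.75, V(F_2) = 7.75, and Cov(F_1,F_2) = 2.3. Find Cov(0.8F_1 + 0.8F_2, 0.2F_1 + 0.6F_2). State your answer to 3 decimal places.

5.632

Cov(0.8F_1 + 0.8F_2, 0.2F_1 + 0.6F_2) = (0.8)(0.2)V(F_1) + (0.8)(0.6)V(F_2) + [(0.8)(0.6) + (0.8)(0.2)]Cov(F_1,F_2)
= 0.16·2.75 + 0.48·7.75 + 0.64·2.3 = 5.632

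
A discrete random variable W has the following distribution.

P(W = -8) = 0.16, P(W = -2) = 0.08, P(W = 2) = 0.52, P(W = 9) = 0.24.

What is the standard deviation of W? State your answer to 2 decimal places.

E[W] = (-8)(0.16) + (-2)(0.08) + (2)(0.52) + (9)(0.24) = 1.76
E[W²] = (-8)²(0.16) + (-2)²(0.08) + (2)²(0.52) + (9)²(0.24) = 32.08
Var(W) = E[W²] − (E[W])² = 32.08 − (1.76)² = 28.9824
SD(W) = √28.9824 ≈ 5.38

5.38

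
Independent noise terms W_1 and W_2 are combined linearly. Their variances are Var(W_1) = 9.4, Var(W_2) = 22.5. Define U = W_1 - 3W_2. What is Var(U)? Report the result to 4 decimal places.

211.9000

By independence, Var(U) = (1)²Var(W_1) + (-3)²Var(W_2)
= (1)²·9.4 + (-3)²·22.5 = 211.9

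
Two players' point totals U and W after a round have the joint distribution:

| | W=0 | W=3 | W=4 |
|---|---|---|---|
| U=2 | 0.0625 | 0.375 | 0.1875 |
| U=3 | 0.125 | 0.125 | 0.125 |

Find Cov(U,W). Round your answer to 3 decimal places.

-0.156

E[U] = 2.375,  E[W] = 2.75
E[UW] = 6.375
Cov(U,W) = E[UW] − E[U]E[W] = 6.375 − (2.375)(2.75) = -0.15625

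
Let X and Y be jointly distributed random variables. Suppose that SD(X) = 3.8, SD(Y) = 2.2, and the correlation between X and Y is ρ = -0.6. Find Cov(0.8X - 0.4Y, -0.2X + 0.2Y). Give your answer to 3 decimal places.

Var(X) = (3.8)² = 14.44;  Var(Y) = (2.2)² = 4.84
Cov(X,Y) = ρ·SD(X)·SD(Y) = -0.6·3.8·2.2 = -5.016
Cov(0.8X - 0.4Y, -0.2X + 0.2Y) = (0.8)(-0.2)Var(X) + (-0.4)(0.2)Var(Y) + [(0.8)(0.2) + (-0.4)(-0.2)]Cov(X,Y)
= -0.16·14.44 + -0.08·4.84 + 0.24·-5.016 = -3.90144

-3.901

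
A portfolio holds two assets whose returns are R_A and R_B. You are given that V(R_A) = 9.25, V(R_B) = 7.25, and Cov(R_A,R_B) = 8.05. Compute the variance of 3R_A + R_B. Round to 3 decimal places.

138.800

V(3R_A + R_B) = (3)²·V(R_A) + (1)²·V(R_B) + 2·(3)·(1)·Cov(R_A,R_B)
= 9·9.25 + 1·7.25 + 6·8.05 = 138.8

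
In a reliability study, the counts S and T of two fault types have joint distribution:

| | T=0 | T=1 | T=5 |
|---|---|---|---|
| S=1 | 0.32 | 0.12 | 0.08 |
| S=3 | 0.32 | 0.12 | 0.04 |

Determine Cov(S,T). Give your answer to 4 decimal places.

E[S] = 1.96,  E[T] = 0.84
E[ST] = 1.48
Cov(S,T) = E[ST] − E[S]E[T] = 1.48 − (1.96)(0.84) = -0.1664

-0.1664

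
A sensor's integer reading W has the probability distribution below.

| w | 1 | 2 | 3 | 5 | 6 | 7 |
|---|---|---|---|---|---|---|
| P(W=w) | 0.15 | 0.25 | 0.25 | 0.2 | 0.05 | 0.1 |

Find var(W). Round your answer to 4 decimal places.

E[W] = (1)(0.15) + (2)(0.25) + (3)(0.25) + (5)(0.2) + (6)(0.05) + (7)(0.1) = 3.4
E[W²] = (1)²(0.15) + (2)²(0.25) + (3)²(0.25) + (5)²(0.2) + (6)²(0.05) + (7)²(0.1) = 15.1
var(W) = E[W²] − (E[W])² = 15.1 − (3.4)² = 3.54

3.5400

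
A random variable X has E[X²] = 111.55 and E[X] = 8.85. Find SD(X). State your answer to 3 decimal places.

Var(X) = 111.55 − (8.85)² = 33.2275
SD(X) = √33.2275 ≈ 5.764

5.764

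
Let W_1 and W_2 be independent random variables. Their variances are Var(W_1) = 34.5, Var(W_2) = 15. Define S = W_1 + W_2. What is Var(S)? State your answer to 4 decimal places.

By independence, Var(S) = (1)²Var(W_1) + (1)²Var(W_2)
= (1)²·34.5 + (1)²·15 = 49.5

49.5000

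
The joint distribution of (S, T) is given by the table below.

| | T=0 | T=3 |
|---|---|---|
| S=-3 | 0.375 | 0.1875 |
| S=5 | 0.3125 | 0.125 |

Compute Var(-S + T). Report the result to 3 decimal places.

18.246

E[S] = 0.5,  E[T] = 0.9375,  E[ST] = 0.1875
Var(S) = 16 − (0.5)² = 15.75;  Var(T) = 2.8125 − (0.9375)² = 1.93359375
cov(S,T) = 0.1875 − (0.5)(0.9375) = -0.28125
Var(-S + T) = (-1)²·15.75 + (1)²·1.93359375 + 2·(-1)·(1)·-0.28125 = 18.24609375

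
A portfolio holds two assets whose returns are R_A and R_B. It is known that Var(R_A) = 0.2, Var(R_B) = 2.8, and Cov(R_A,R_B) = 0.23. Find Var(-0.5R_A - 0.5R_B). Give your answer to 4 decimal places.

Var(-0.5R_A - 0.5R_B) = (-0.5)²·Var(R_A) + (-0.5)²·Var(R_B) + 2·(-0.5)·(-0.5)·Cov(R_A,R_B)
= 0.25·0.2 + 0.25·2.8 + 0.5·0.23 = 0.865

0.8650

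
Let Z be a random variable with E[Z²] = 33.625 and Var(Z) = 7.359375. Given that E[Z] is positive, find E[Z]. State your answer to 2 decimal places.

(E[Z])² = E[Z²] − Var(Z) = 33.625 − 7.359375 = 26.265625
E[Z] = √26.265625 = 5.125

5.13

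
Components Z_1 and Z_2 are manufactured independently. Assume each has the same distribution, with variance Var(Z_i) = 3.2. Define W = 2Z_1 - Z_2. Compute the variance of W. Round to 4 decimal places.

16.0000

By independence, Var(W) = (2)²Var(Z_1) + (-1)²Var(Z_2)
= (2)²·3.2 + (-1)²·3.2 = 16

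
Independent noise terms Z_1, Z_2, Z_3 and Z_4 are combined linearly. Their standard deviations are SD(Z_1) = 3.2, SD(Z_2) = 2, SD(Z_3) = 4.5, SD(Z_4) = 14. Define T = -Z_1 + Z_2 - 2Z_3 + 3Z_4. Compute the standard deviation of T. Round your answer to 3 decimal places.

43.119

V(Z_1) = 10.24, V(Z_2) = 4, V(Z_3) = 20.25, V(Z_4) = 196
By independence, V(T) = (-1)²V(Z_1) + (1)²V(Z_2) + (-2)²V(Z_3) + (3)²V(Z_4)
= (-1)²·10.24 + (1)²·4 + (-2)²·20.25 + (3)²·196 = 1859.24
SD(T) = √1859.24 ≈ 43.119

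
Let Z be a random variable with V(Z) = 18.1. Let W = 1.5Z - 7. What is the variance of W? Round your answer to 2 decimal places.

V(1.5Z - 7) = (1.5)²·V(Z) = 2.25·18.1 = 40.725

40.73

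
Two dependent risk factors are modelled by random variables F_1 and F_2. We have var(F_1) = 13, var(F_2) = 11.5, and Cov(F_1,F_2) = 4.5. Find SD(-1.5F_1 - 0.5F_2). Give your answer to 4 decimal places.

var(-1.5F_1 - 0.5F_2) = (-1.5)²·var(F_1) + (-0.5)²·var(F_2) + 2·(-1.5)·(-0.5)·Cov(F_1,F_2)
= 2.25·13 + 0.25·11.5 + 1.5·4.5 = 38.875
SD(-1.5F_1 - 0.5F_2) = √38.875 ≈ 6.2350

6.2350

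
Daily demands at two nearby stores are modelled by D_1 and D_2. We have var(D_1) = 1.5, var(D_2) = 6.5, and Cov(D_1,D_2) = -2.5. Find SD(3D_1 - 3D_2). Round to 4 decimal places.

var(3D_1 - 3D_2) = (3)²·var(D_1) + (-3)²·var(D_2) + 2·(3)·(-3)·Cov(D_1,D_2)
= 9·1.5 + 9·6.5 + -18·-2.5 = 117
SD(3D_1 - 3D_2) = √117 ≈ 10.8167

10.8167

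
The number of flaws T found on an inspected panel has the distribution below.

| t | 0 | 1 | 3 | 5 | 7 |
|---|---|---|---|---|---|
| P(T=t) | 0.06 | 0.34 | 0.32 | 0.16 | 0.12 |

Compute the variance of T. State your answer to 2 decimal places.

4.46

E[T] = (0)(0.06) + (1)(0.34) + (3)(0.32) + (5)(0.16) + (7)(0.12) = 2.94
E[T²] = (0)²(0.06) + (1)²(0.34) + (3)²(0.32) + (5)²(0.16) + (7)²(0.12) = 13.1
var(T) = E[T²] − (E[T])² = 13.1 − (2.94)² = 4.4564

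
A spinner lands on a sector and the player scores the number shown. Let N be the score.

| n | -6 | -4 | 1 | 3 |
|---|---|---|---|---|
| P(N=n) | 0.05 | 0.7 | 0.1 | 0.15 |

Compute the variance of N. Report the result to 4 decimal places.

E[N] = (-6)(0.05) + (-4)(0.7) + (1)(0.1) + (3)(0.15) = -2.55
E[N²] = (-6)²(0.05) + (-4)²(0.7) + (1)²(0.1) + (3)²(0.15) = 14.45
Var(N) = E[N²] − (E[N])² = 14.45 − (-2.55)² = 7.9475

7.9475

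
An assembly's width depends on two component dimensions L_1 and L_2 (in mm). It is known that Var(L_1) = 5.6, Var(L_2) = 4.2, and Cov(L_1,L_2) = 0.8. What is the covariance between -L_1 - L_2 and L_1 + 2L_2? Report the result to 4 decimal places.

-16.4000

Cov(-L_1 - L_2, L_1 + 2L_2) = (-1)(1)Var(L_1) + (-1)(2)Var(L_2) + [(-1)(2) + (-1)(1)]Cov(L_1,L_2)
= -1·5.6 + -2·4.2 + -3·0.8 = -16.4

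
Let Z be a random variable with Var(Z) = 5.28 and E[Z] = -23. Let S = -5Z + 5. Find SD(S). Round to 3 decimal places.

Var(-5Z + 5) = (-5)²·5.28 = 132
SD(S) = √132 ≈ 11.489

11.489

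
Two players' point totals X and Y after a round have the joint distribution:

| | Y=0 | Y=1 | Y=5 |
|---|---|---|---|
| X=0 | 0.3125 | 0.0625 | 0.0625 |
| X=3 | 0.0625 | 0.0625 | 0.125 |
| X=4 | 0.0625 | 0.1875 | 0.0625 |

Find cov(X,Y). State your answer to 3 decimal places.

0.938

E[X] = 2,  E[Y] = 1.5625
E[XY] = 4.0625
cov(X,Y) = E[XY] − E[X]E[Y] = 4.0625 − (2)(1.5625) = 0.9375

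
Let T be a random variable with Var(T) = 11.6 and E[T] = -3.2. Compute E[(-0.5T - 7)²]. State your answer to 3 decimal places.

E[-0.5T - 7] = -0.5·-3.2 − 7 = -5.4
Var(-0.5T - 7) = (-0.5)²·11.6 = 2.9
E[(-0.5T - 7)²] = Var((-0.5T - 7)) + (E[(-0.5T - 7)])² = 2.9 + (-5.4)² = 32.06

32.060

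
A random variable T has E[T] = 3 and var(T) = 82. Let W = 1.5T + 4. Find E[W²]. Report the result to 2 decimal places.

256.75

E[1.5T + 4] = 1.5·3 + 4 = 8.5
var(1.5T + 4) = (1.5)²·82 = 184.5
E[W²] = var(W) + (E[W])² = 184.5 + (8.5)² = 256.75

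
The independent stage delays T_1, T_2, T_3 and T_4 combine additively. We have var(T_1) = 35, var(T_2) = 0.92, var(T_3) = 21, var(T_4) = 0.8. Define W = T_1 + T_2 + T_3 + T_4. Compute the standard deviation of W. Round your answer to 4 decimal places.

7.5974

By independence, var(W) = (1)²var(T_1) + (1)²var(T_2) + (1)²var(T_3) + (1)²var(T_4)
= (1)²·35 + (1)²·0.92 + (1)²·21 + (1)²·0.8 = 57.72
SD(W) = √57.72 ≈ 7.5974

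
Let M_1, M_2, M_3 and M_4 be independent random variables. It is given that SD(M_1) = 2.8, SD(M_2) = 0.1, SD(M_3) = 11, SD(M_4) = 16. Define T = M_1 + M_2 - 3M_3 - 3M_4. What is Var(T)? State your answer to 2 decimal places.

Var(M_1) = 7.84, Var(M_2) = 0.01, Var(M_3) = 121, Var(M_4) = 256
By independence, Var(T) = (1)²Var(M_1) + (1)²Var(M_2) + (-3)²Var(M_3) + (-3)²Var(M_4)
= (1)²·7.84 + (1)²·0.01 + (-3)²·121 + (-3)²·256 = 3400.85

3400.85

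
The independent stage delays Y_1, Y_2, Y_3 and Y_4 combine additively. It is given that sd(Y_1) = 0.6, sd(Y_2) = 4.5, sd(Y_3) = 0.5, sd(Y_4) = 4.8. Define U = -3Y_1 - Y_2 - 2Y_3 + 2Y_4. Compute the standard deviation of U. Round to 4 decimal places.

10.8005

Var(Y_1) = 0.36, Var(Y_2) = 20.25, Var(Y_3) = 0.25, Var(Y_4) = 23.04
By independence, Var(U) = (-3)²Var(Y_1) + (-1)²Var(Y_2) + (-2)²Var(Y_3) + (2)²Var(Y_4)
= (-3)²·0.36 + (-1)²·20.25 + (-2)²·0.25 + (2)²·23.04 = 116.65
sd(U) = √116.65 ≈ 10.8005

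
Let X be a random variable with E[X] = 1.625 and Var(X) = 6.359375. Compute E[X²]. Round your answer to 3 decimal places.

9.000

E[X²] = Var(X) + (E[X])² = 6.359375 + (1.625)² = 9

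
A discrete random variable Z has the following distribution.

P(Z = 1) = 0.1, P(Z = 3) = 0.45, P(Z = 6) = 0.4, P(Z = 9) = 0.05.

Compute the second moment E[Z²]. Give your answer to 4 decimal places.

E[Z²] = (1)²(0.1) + (3)²(0.45) + (6)²(0.4) + (9)²(0.05) = 22.6

22.6000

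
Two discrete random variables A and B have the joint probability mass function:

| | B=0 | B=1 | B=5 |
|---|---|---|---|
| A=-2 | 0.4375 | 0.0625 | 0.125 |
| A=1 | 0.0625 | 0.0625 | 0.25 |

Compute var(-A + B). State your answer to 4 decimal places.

E[A] = -0.875,  E[B] = 2,  E[AB] = -0.0625
var(A) = 2.875 − (-0.875)² = 2.109375;  var(B) = 9.5 − (2)² = 5.5
Cov(A,B) = -0.0625 − (-0.875)(2) = 1.6875
var(-A + B) = (-1)²·2.109375 + (1)²·5.5 + 2·(-1)·(1)·1.6875 = 4.234375

4.2344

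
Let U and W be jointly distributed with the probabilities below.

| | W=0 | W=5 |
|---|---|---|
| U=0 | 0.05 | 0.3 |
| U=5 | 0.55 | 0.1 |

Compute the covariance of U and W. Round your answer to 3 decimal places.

-4.000

E[U] = 3.25,  E[W] = 2
E[UW] = 2.5
cov(U,W) = E[UW] − E[U]E[W] = 2.5 − (3.25)(2) = -4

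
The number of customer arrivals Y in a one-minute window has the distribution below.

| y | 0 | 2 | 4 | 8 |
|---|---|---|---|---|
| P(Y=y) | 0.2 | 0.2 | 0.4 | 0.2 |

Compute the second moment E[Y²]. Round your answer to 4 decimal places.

20.0000

E[Y²] = (0)²(0.2) + (2)²(0.2) + (4)²(0.4) + (8)²(0.2) = 20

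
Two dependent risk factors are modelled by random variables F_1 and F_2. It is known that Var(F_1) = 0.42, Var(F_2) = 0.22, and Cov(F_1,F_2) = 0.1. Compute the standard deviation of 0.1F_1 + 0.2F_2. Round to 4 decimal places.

0.1304

Var(0.1F_1 + 0.2F_2) = (0.1)²·Var(F_1) + (0.2)²·Var(F_2) + 2·(0.1)·(0.2)·Cov(F_1,F_2)
= 0.01·0.42 + 0.04·0.22 + 0.04·0.1 = 0.017
sd(0.1F_1 + 0.2F_2) = √0.017 ≈ 0.1304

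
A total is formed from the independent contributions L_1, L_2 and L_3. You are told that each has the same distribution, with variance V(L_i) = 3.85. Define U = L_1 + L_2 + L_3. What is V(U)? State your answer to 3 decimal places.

11.550

By independence, V(U) = (1)²V(L_1) + (1)²V(L_2) + (1)²V(L_3)
= (1)²·3.85 + (1)²·3.85 + (1)²·3.85 = 11.55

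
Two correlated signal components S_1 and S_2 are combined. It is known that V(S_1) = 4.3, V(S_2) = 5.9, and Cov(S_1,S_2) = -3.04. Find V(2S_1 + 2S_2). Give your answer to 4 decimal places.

16.4800

V(2S_1 + 2S_2) = (2)²·V(S_1) + (2)²·V(S_2) + 2·(2)·(2)·Cov(S_1,S_2)
= 4·4.3 + 4·5.9 + 8·-3.04 = 16.48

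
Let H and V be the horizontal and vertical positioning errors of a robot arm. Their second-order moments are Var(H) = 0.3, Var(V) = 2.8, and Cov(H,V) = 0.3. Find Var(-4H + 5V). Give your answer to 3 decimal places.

62.800

Var(-4H + 5V) = (-4)²·Var(H) + (5)²·Var(V) + 2·(-4)·(5)·Cov(H,V)
= 16·0.3 + 25·2.8 + -40·0.3 = 62.8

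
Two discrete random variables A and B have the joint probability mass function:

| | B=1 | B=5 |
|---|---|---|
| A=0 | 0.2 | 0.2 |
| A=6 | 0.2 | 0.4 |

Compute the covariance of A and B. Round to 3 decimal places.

0.960

E[A] = 3.6,  E[B] = 3.4
E[AB] = 13.2
Cov(A,B) = E[AB] − E[A]E[B] = 13.2 − (3.6)(3.4) = 0.96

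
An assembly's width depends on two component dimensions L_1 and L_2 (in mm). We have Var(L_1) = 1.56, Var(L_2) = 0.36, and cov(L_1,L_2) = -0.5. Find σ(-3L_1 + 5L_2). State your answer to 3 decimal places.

Var(-3L_1 + 5L_2) = (-3)²·Var(L_1) + (5)²·Var(L_2) + 2·(-3)·(5)·cov(L_1,L_2)
= 9·1.56 + 25·0.36 + -30·-0.5 = 38.04
σ(-3L_1 + 5L_2) = √38.04 ≈ 6.168

6.168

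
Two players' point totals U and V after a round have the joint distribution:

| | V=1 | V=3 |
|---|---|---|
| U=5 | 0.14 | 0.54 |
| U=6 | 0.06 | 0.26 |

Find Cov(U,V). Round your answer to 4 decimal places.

E[U] = 5.32,  E[V] = 2.6
E[UV] = 13.84
Cov(U,V) = E[UV] − E[U]E[V] = 13.84 − (5.32)(2.6) = 0.008

0.0080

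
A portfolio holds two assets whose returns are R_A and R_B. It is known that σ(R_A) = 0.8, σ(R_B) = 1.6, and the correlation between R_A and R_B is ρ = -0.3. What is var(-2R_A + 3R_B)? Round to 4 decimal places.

var(R_A) = (0.8)² = 0.64;  var(R_B) = (1.6)² = 2.56
cov(R_A,R_B) = ρ·σ(R_A)·σ(R_B) = -0.3·0.8·1.6 = -0.384
var(-2R_A + 3R_B) = (-2)²·var(R_A) + (3)²·var(R_B) + 2·(-2)·(3)·cov(R_A,R_B)
= 4·0.64 + 9·2.56 + -12·-0.384 = 30.208

30.2080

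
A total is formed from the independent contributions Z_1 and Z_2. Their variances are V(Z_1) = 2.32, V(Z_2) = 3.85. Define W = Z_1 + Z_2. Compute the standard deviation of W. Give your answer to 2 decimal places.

2.48

By independence, V(W) = (1)²V(Z_1) + (1)²V(Z_2)
= (1)²·2.32 + (1)²·3.85 = 6.17
SD(W) = √6.17 ≈ 2.48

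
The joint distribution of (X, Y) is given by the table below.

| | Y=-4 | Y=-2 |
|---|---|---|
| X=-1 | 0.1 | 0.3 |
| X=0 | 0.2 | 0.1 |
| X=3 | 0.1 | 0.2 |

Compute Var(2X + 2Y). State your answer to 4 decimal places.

E[X] = 0.5,  E[Y] = -2.8,  E[XY] = -1.4
Var(X) = 3.1 − (0.5)² = 2.85;  Var(Y) = 8.8 − (-2.8)² = 0.96
Cov(X,Y) = -1.4 − (0.5)(-2.8) = 0
Var(2X + 2Y) = (2)²·2.85 + (2)²·0.96 + 2·(2)·(2)·0 = 15.24

15.2400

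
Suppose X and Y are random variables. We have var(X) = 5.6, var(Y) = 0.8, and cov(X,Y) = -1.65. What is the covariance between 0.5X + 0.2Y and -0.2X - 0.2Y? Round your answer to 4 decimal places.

-0.3610

cov(0.5X + 0.2Y, -0.2X - 0.2Y) = (0.5)(-0.2)var(X) + (0.2)(-0.2)var(Y) + [(0.5)(-0.2) + (0.2)(-0.2)]cov(X,Y)
= -0.1·5.6 + -0.04·0.8 + -0.14·-1.65 = -0.361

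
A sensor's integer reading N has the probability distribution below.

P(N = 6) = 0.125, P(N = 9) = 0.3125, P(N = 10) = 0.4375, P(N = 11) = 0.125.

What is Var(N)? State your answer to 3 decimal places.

E[N] = (6)(0.125) + (9)(0.3125) + (10)(0.4375) + (11)(0.125) = 9.3125
E[N²] = (6)²(0.125) + (9)²(0.3125) + (10)²(0.4375) + (11)²(0.125) = 88.6875
Var(N) = E[N²] − (E[N])² = 88.6875 − (9.3125)² = 1.96484375

1.965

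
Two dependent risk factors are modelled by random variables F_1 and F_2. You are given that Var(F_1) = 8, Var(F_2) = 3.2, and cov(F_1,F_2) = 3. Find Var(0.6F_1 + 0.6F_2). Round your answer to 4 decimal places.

6.1920

Var(0.6F_1 + 0.6F_2) = (0.6)²·Var(F_1) + (0.6)²·Var(F_2) + 2·(0.6)·(0.6)·cov(F_1,F_2)
= 0.36·8 + 0.36·3.2 + 0.72·3 = 6.192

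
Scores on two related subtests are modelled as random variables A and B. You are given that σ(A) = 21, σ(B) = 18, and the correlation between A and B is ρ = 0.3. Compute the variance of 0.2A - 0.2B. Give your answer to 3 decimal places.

21.528

V(A) = (21)² = 441;  V(B) = (18)² = 324
cov(A,B) = ρ·σ(A)·σ(B) = 0.3·21·18 = 113.4
V(0.2A - 0.2B) = (0.2)²·V(A) + (-0.2)²·V(B) + 2·(0.2)·(-0.2)·cov(A,B)
= 0.04·441 + 0.04·324 + -0.08·113.4 = 21.528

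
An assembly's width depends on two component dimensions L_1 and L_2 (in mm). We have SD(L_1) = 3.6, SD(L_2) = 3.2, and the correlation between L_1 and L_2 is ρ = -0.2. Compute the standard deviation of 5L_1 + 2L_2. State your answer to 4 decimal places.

17.8572

var(L_1) = (3.6)² = 12.96;  var(L_2) = (3.2)² = 10.24
Cov(L_1,L_2) = ρ·SD(L_1)·SD(L_2) = -0.2·3.6·3.2 = -2.304
var(5L_1 + 2L_2) = (5)²·var(L_1) + (2)²·var(L_2) + 2·(5)·(2)·Cov(L_1,L_2)
= 25·12.96 + 4·10.24 + 20·-2.304 = 318.88
SD(5L_1 + 2L_2) = √318.88 ≈ 17.8572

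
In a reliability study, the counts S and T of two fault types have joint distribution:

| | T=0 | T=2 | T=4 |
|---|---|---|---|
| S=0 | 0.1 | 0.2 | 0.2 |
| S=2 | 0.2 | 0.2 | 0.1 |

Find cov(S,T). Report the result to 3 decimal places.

E[S] = 1,  E[T] = 2
E[ST] = 1.6
cov(S,T) = E[ST] − E[S]E[T] = 1.6 − (1)(2) = -0.4

-0.400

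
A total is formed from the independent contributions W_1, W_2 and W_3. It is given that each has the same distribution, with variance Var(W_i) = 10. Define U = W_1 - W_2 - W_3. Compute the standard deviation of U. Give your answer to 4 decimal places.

5.4772

By independence, Var(U) = (1)²Var(W_1) + (-1)²Var(W_2) + (-1)²Var(W_3)
= (1)²·10 + (-1)²·10 + (-1)²·10 = 30
SD(U) = √30 ≈ 5.4772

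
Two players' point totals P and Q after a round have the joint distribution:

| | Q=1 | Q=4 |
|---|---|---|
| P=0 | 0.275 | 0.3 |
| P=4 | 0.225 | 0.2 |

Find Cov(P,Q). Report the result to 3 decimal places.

-0.150

E[P] = 1.7,  E[Q] = 2.5
E[PQ] = 4.1
Cov(P,Q) = E[PQ] − E[P]E[Q] = 4.1 − (1.7)(2.5) = -0.15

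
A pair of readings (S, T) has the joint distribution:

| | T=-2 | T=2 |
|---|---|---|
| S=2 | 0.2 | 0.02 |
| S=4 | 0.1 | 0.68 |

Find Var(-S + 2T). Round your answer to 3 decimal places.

E[S] = 3.56,  E[T] = 0.8,  E[ST] = 3.92
Var(S) = 13.36 − (3.56)² = 0.6864;  Var(T) = 4 − (0.8)² = 3.36
Cov(S,T) = 3.92 − (3.56)(0.8) = 1.072
Var(-S + 2T) = (-1)²·0.6864 + (2)²·3.36 + 2·(-1)·(2)·1.072 = 9.8384

9.838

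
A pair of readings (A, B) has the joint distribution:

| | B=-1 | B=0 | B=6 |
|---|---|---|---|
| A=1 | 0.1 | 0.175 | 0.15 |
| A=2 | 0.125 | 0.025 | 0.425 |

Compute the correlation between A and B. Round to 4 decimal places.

0.3558

E[A] = 1.575,  E[B] = 3.225
E[AB] = 5.65
Cov(A,B) = E[AB] − E[A]E[B] = 5.65 − (1.575)(3.225) = 0.570625
Var(A) = 0.244375,  Var(B) = 10.524375
ρ = 0.570625 / √(0.244375·10.524375) ≈ 0.3558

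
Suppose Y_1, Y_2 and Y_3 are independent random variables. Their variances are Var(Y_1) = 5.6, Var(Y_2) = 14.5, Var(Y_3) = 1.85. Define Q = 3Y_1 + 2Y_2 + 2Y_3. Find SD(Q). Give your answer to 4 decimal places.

10.7610

By independence, Var(Q) = (3)²Var(Y_1) + (2)²Var(Y_2) + (2)²Var(Y_3)
= (3)²·5.6 + (2)²·14.5 + (2)²·1.85 = 115.8
SD(Q) = √115.8 ≈ 10.7610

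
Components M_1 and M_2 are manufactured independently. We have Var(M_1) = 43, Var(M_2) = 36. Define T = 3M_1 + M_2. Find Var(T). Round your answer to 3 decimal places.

By independence, Var(T) = (3)²Var(M_1) + (1)²Var(M_2)
= (3)²·43 + (1)²·36 = 423

423.000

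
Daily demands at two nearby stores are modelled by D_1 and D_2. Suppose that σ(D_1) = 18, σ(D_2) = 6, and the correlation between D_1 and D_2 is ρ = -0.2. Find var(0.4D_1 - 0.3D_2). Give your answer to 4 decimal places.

60.2640

var(D_1) = (18)² = 324;  var(D_2) = (6)² = 36
Cov(D_1,D_2) = ρ·σ(D_1)·σ(D_2) = -0.2·18·6 = -21.6
var(0.4D_1 - 0.3D_2) = (0.4)²·var(D_1) + (-0.3)²·var(D_2) + 2·(0.4)·(-0.3)·Cov(D_1,D_2)
= 0.16·324 + 0.09·36 + -0.24·-21.6 = 60.264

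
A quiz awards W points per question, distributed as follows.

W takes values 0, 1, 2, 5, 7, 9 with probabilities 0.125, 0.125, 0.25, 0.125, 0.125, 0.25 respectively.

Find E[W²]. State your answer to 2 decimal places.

30.63

E[W²] = (0)²(0.125) + (1)²(0.125) + (2)²(0.25) + (5)²(0.125) + (7)²(0.125) + (9)²(0.25) = 30.625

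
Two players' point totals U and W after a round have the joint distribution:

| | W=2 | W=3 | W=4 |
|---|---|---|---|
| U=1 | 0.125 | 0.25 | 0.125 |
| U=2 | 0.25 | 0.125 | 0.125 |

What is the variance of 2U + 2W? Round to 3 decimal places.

2.938

E[U] = 1.5,  E[W] = 2.875,  E[UW] = 4.25
Var(U) = 2.5 − (1.5)² = 0.25;  Var(W) = 8.875 − (2.875)² = 0.609375
Cov(U,W) = 4.25 − (1.5)(2.875) = -0.0625
Var(2U + 2W) = (2)²·0.25 + (2)²·0.609375 + 2·(2)·(2)·-0.0625 = 2.9375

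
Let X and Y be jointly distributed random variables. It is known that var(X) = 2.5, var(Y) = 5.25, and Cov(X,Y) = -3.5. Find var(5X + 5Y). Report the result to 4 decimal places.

18.7500

var(5X + 5Y) = (5)²·var(X) + (5)²·var(Y) + 2·(5)·(5)·Cov(X,Y)
= 25·2.5 + 25·5.25 + 50·-3.5 = 18.75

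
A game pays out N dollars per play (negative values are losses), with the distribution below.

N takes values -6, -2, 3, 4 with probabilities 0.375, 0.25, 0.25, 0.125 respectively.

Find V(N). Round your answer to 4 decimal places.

16.5000

E[N] = (-6)(0.375) + (-2)(0.25) + (3)(0.25) + (4)(0.125) = -1.5
E[N²] = (-6)²(0.375) + (-2)²(0.25) + (3)²(0.25) + (4)²(0.125) = 18.75
V(N) = E[N²] − (E[N])² = 18.75 − (-1.5)² = 16.5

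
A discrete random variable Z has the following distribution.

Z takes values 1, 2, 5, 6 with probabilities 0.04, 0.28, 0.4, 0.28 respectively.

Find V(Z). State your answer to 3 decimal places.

E[Z] = (1)(0.04) + (2)(0.28) + (5)(0.4) + (6)(0.28) = 4.28
E[Z²] = (1)²(0.04) + (2)²(0.28) + (5)²(0.4) + (6)²(0.28) = 21.24
V(Z) = E[Z²] − (E[Z])² = 21.24 − (4.28)² = 2.9216

2.922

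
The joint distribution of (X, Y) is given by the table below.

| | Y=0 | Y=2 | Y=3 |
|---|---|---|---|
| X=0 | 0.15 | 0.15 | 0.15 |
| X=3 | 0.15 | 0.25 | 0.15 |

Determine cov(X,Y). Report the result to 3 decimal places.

0.045

E[X] = 1.65,  E[Y] = 1.7
E[XY] = 2.85
cov(X,Y) = E[XY] − E[X]E[Y] = 2.85 − (1.65)(1.7) = 0.045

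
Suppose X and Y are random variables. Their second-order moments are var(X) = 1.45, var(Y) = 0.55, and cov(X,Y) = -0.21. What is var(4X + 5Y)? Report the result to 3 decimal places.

28.550

var(4X + 5Y) = (4)²·var(X) + (5)²·var(Y) + 2·(4)·(5)·cov(X,Y)
= 16·1.45 + 25·0.55 + 40·-0.21 = 28.55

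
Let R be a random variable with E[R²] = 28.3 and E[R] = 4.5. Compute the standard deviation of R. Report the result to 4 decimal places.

2.8373

Var(R) = 28.3 − (4.5)² = 8.05
sd(R) = √8.05 ≈ 2.8373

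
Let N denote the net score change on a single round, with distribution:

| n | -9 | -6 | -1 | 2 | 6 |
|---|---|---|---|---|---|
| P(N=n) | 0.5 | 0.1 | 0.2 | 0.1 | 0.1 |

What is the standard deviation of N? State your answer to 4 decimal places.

E[N] = (-9)(0.5) + (-6)(0.1) + (-1)(0.2) + (2)(0.1) + (6)(0.1) = -4.5
E[N²] = (-9)²(0.5) + (-6)²(0.1) + (-1)²(0.2) + (2)²(0.1) + (6)²(0.1) = 48.3
var(N) = E[N²] − (E[N])² = 48.3 − (-4.5)² = 28.05
sd(N) = √28.05 ≈ 5.2962

5.2962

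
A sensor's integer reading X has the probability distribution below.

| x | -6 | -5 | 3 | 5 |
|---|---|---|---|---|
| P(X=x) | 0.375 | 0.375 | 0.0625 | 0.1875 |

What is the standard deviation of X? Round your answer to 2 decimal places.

4.37

E[X] = (-6)(0.375) + (-5)(0.375) + (3)(0.0625) + (5)(0.1875) = -3
E[X²] = (-6)²(0.375) + (-5)²(0.375) + (3)²(0.0625) + (5)²(0.1875) = 28.125
Var(X) = E[X²] − (E[X])² = 28.125 − (-3)² = 19.125
σ(X) = √19.125 ≈ 4.37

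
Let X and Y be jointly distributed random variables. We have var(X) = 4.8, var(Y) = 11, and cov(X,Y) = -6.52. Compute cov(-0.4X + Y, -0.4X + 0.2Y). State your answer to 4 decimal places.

6.0976

cov(-0.4X + Y, -0.4X + 0.2Y) = (-0.4)(-0.4)var(X) + (1)(0.2)var(Y) + [(-0.4)(0.2) + (1)(-0.4)]cov(X,Y)
= 0.16·4.8 + 0.2·11 + -0.48·-6.52 = 6.0976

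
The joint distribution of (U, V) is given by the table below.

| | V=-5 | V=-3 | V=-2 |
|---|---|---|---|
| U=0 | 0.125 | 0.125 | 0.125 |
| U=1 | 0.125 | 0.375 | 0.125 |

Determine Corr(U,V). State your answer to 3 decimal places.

E[U] = 0.625,  E[V] = -3.25
E[UV] = -2
cov(U,V) = E[UV] − E[U]E[V] = -2 − (0.625)(-3.25) = 0.03125
Var(U) = 0.234375,  Var(V) = 1.1875
ρ = 0.03125 / √(0.234375·1.1875) ≈ 0.059

0.059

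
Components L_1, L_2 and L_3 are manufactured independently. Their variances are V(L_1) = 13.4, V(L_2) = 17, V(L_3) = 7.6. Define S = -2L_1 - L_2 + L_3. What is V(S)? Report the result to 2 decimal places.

78.20

By independence, V(S) = (-2)²V(L_1) + (-1)²V(L_2) + (1)²V(L_3)
= (-2)²·13.4 + (-1)²·17 + (1)²·7.6 = 78.2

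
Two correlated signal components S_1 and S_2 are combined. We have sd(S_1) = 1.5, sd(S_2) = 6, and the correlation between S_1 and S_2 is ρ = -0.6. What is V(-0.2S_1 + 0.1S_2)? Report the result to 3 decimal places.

V(S_1) = (1.5)² = 2.25;  V(S_2) = (6)² = 36
Cov(S_1,S_2) = ρ·sd(S_1)·sd(S_2) = -0.6·1.5·6 = -5.4
V(-0.2S_1 + 0.1S_2) = (-0.2)²·V(S_1) + (0.1)²·V(S_2) + 2·(-0.2)·(0.1)·Cov(S_1,S_2)
= 0.04·2.25 + 0.01·36 + -0.04·-5.4 = 0.666

0.666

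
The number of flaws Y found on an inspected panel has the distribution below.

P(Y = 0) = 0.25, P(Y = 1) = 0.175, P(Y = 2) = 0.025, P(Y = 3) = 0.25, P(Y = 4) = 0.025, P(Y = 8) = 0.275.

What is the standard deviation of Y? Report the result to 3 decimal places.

E[Y] = (0)(0.25) + (1)(0.175) + (2)(0.025) + (3)(0.25) + (4)(0.025) + (8)(0.275) = 3.275
E[Y²] = (0)²(0.25) + (1)²(0.175) + (2)²(0.025) + (3)²(0.25) + (4)²(0.025) + (8)²(0.275) = 20.525
Var(Y) = E[Y²] − (E[Y])² = 20.525 − (3.275)² = 9.799375
σ(Y) = √9.799375 ≈ 3.130

3.130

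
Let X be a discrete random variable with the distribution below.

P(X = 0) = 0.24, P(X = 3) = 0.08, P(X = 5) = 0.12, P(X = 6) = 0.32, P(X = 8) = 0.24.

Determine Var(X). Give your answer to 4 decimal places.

E[X] = (0)(0.24) + (3)(0.08) + (5)(0.12) + (6)(0.32) + (8)(0.24) = 4.68
E[X²] = (0)²(0.24) + (3)²(0.08) + (5)²(0.12) + (6)²(0.32) + (8)²(0.24) = 30.6
Var(X) = E[X²] − (E[X])² = 30.6 − (4.68)² = 8.6976

8.6976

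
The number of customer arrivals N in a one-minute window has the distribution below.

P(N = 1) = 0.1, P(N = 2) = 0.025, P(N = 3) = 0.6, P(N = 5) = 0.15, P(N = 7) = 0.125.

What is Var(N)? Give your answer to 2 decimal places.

2.69

E[N] = (1)(0.1) + (2)(0.025) + (3)(0.6) + (5)(0.15) + (7)(0.125) = 3.575
E[N²] = (1)²(0.1) + (2)²(0.025) + (3)²(0.6) + (5)²(0.15) + (7)²(0.125) = 15.475
Var(N) = E[N²] − (E[N])² = 15.475 − (3.575)² = 2.694375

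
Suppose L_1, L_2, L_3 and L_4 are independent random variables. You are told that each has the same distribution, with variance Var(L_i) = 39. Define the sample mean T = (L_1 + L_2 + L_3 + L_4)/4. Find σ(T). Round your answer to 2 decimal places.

By independence, Var(T) = (0.25)²Var(L_1) + (0.25)²Var(L_2) + (0.25)²Var(L_3) + (0.25)²Var(L_4)
= (0.25)²·39 + (0.25)²·39 + (0.25)²·39 + (0.25)²·39 = 9.75
σ(T) = √9.75 ≈ 3.12

3.12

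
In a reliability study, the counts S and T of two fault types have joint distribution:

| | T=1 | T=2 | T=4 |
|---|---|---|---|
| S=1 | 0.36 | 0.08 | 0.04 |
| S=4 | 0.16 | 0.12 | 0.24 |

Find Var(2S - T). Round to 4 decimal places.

E[S] = 2.56,  E[T] = 2.04,  E[ST] = 6.12
Var(S) = 8.8 − (2.56)² = 2.2464;  Var(T) = 5.8 − (2.04)² = 1.6384
cov(S,T) = 6.12 − (2.56)(2.04) = 0.8976
Var(2S - T) = (2)²·2.2464 + (-1)²·1.6384 + 2·(2)·(-1)·0.8976 = 7.0336

7.0336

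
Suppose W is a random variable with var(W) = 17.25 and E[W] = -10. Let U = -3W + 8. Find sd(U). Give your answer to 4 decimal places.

var(-3W + 8) = (-3)²·17.25 = 155.25
sd(U) = √155.25 ≈ 12.4599

12.4599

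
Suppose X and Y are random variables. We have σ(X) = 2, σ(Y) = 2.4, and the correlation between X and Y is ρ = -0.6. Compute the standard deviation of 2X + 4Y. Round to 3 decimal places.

Var(X) = (2)² = 4;  Var(Y) = (2.4)² = 5.76
Cov(X,Y) = ρ·σ(X)·σ(Y) = -0.6·2·2.4 = -2.88
Var(2X + 4Y) = (2)²·Var(X) + (4)²·Var(Y) + 2·(2)·(4)·Cov(X,Y)
= 4·4 + 16·5.76 + 16·-2.88 = 62.08
σ(2X + 4Y) = √62.08 ≈ 7.879

7.879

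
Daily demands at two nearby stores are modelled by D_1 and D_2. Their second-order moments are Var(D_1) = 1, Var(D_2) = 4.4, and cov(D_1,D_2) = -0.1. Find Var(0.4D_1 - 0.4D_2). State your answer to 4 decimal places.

Var(0.4D_1 - 0.4D_2) = (0.4)²·Var(D_1) + (-0.4)²·Var(D_2) + 2·(0.4)·(-0.4)·cov(D_1,D_2)
= 0.16·1 + 0.16·4.4 + -0.32·-0.1 = 0.896

0.8960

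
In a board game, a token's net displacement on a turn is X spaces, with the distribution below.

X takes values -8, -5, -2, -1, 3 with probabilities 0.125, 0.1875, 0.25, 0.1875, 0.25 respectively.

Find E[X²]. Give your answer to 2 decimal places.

16.13

E[X²] = (-8)²(0.125) + (-5)²(0.1875) + (-2)²(0.25) + (-1)²(0.1875) + (3)²(0.25) = 16.125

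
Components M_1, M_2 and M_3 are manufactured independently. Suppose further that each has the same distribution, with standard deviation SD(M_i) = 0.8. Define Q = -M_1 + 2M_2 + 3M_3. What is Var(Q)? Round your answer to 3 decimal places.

8.960

Var(M_i) = (0.8)² = 0.64
By independence, Var(Q) = (-1)²Var(M_1) + (2)²Var(M_2) + (3)²Var(M_3)
= (-1)²·0.64 + (2)²·0.64 + (3)²·0.64 = 8.96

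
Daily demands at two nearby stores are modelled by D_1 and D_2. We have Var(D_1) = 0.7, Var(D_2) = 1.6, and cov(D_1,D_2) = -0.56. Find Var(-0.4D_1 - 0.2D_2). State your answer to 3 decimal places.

0.086

Var(-0.4D_1 - 0.2D_2) = (-0.4)²·Var(D_1) + (-0.2)²·Var(D_2) + 2·(-0.4)·(-0.2)·cov(D_1,D_2)
= 0.16·0.7 + 0.04·1.6 + 0.16·-0.56 = 0.0864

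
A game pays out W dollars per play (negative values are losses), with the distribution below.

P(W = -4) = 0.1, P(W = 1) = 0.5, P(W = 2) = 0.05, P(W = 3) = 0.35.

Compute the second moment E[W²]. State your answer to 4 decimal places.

5.4500

E[W²] = (-4)²(0.1) + (1)²(0.5) + (2)²(0.05) + (3)²(0.35) = 5.45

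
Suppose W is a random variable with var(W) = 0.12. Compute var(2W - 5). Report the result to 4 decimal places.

var(2W - 5) = (2)²·var(W) = 4·0.12 = 0.48

0.4800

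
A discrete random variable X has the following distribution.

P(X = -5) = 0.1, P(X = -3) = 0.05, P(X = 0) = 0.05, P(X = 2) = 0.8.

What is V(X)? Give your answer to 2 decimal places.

5.25

E[X] = (-5)(0.1) + (-3)(0.05) + (0)(0.05) + (2)(0.8) = 0.95
E[X²] = (-5)²(0.1) + (-3)²(0.05) + (0)²(0.05) + (2)²(0.8) = 6.15
V(X) = E[X²] − (E[X])² = 6.15 − (0.95)² = 5.2475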